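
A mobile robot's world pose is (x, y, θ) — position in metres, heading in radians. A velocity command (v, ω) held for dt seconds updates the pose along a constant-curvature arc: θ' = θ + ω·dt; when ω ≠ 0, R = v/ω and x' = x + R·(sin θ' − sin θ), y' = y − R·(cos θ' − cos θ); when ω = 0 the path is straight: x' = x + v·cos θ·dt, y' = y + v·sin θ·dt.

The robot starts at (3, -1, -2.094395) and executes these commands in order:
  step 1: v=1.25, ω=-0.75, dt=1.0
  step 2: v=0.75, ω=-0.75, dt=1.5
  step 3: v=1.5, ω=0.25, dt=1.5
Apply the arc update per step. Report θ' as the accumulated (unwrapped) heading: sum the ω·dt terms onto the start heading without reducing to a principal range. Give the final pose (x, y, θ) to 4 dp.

step 1: θ'=-2.8444 (R=-1.6667) → pose (2.0447, -1.7603, -2.8444)
step 2: θ'=-3.9694 (R=-1.0000) → pose (1.0154, -1.4806, -3.9694)
step 3: θ'=-3.5944 (R=6.0000) → pose (-0.7783, -0.1442, -3.5944)

(-0.7783, -0.1442, -3.5944)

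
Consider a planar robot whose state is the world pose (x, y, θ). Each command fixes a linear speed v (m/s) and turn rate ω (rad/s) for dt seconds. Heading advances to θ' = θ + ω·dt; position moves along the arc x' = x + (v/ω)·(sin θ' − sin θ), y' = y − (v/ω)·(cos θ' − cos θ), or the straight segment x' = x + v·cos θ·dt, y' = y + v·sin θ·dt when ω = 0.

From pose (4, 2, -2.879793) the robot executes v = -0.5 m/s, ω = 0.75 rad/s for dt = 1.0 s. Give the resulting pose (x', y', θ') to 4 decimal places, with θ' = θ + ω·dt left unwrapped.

θ' = -2.8798 + 0.75·1.0 = -2.1298
R = v/ω = -0.5/0.75 = -0.6667
x' = 4 + -0.6667·(sin -2.1298 − sin -2.8798) = 4.3926
y' = 2 − -0.6667·(cos -2.1298 − cos -2.8798) = 2.2904

(4.3926, 2.2904, -2.1298)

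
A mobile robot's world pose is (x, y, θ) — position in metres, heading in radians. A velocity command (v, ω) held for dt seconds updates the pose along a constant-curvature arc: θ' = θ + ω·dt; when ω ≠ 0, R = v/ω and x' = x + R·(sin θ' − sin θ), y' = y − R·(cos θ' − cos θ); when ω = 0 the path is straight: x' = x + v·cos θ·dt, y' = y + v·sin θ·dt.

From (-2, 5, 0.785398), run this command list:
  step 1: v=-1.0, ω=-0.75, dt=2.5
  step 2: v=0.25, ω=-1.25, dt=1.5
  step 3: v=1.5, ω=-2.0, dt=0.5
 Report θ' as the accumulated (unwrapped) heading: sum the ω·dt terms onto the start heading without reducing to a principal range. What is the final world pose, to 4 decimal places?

(-4.9488, 5.2645, -3.9646)

step 1: θ'=-1.0896 (R=1.3333) → pose (-4.1247, 5.3257, -1.0896)
step 2: θ'=-2.9646 (R=-0.2000) → pose (-4.2668, 5.0362, -2.9646)
step 3: θ'=-3.9646 (R=-0.7500) → pose (-4.9488, 5.2645, -3.9646)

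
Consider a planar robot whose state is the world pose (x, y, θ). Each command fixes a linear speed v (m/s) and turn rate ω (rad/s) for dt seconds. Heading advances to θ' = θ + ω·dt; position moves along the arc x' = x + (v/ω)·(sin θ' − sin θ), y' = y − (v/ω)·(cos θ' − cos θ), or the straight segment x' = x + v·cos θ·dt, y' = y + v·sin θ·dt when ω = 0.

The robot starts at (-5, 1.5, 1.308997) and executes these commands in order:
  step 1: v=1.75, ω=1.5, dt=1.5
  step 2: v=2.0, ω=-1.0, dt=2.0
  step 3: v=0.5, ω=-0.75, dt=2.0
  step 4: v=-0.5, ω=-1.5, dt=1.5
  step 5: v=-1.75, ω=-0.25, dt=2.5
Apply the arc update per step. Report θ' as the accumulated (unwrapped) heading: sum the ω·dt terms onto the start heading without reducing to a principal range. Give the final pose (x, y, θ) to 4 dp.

step 1: θ'=3.5590 (R=1.1667) → pose (-6.5999, 2.8685, 3.5590)
step 2: θ'=1.5590 (R=-2.0000) → pose (-9.4105, 4.7203, 1.5590)
step 3: θ'=0.0590 (R=-0.6667) → pose (-8.7832, 5.3780, 0.0590)
step 4: θ'=-2.1910 (R=0.3333) → pose (-9.0741, 5.9045, -2.1910)
step 5: θ'=-2.8160 (R=7.0000) → pose (-5.6169, 8.4683, -2.8160)

(-5.6169, 8.4683, -2.8160)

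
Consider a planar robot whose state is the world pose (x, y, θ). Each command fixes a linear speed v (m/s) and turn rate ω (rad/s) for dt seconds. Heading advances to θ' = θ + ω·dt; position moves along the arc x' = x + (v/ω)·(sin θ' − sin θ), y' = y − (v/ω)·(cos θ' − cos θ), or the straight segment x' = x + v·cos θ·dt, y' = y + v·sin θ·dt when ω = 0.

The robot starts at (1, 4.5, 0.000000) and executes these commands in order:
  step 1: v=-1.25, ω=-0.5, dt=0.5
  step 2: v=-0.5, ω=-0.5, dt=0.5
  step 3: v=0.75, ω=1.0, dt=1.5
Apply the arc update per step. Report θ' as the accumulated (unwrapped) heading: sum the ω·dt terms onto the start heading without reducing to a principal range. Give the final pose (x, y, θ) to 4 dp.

step 1: θ'=-0.2500 (R=2.5000) → pose (0.3815, 4.5777, -0.2500)
step 2: θ'=-0.5000 (R=1.0000) → pose (0.1495, 4.6690, -0.5000)
step 3: θ'=1.0000 (R=0.7500) → pose (1.1401, 4.9220, 1.0000)

(1.1401, 4.9220, 1.0000)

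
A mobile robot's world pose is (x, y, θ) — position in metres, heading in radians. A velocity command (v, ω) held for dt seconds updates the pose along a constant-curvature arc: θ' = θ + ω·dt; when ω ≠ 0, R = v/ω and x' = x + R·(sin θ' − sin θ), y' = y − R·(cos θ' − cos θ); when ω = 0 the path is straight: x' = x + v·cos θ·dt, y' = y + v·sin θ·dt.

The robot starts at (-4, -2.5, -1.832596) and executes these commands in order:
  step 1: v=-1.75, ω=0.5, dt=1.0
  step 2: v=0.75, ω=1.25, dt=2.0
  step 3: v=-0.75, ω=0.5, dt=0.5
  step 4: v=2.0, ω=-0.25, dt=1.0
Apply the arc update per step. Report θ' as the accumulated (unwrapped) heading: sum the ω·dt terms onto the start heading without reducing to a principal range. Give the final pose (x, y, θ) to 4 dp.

step 1: θ'=-1.3326 (R=-3.5000) → pose (-3.9796, -0.7683, -1.3326)
step 2: θ'=1.1674 (R=0.6000) → pose (-2.8447, -0.8622, 1.1674)
step 3: θ'=1.4174 (R=-1.5000) → pose (-2.9475, -1.2219, 1.4174)
step 4: θ'=1.1674 (R=-8.0000) → pose (-2.3993, 0.6961, 1.1674)

(-2.3993, 0.6961, 1.1674)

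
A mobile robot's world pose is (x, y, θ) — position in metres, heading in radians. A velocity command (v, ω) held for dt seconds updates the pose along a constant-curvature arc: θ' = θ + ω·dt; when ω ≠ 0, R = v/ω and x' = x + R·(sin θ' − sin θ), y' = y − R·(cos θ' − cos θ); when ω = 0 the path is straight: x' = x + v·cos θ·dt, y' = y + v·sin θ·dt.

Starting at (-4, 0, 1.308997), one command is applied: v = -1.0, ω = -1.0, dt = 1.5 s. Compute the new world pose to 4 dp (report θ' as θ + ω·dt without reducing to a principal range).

(-5.1558, -0.7230, -0.1910)

θ' = 1.3090 + -1.0·1.5 = -0.1910
R = v/ω = -1.0/-1.0 = 1.0000
x' = -4 + 1.0000·(sin -0.1910 − sin 1.3090) = -5.1558
y' = 0 − 1.0000·(cos -0.1910 − cos 1.3090) = -0.7230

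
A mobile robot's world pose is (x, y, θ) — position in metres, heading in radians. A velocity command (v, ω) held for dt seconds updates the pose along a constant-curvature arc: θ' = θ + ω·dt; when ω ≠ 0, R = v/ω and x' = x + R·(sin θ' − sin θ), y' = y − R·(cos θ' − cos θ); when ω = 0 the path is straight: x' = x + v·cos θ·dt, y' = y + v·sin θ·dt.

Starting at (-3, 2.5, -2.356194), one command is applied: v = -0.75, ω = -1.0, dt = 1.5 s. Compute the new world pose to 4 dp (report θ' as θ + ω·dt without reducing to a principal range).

(-1.9782, 2.5362, -3.8562)

θ' = -2.3562 + -1.0·1.5 = -3.8562
R = v/ω = -0.75/-1.0 = 0.7500
x' = -3 + 0.7500·(sin -3.8562 − sin -2.3562) = -1.9782
y' = 2.5 − 0.7500·(cos -3.8562 − cos -2.3562) = 2.5362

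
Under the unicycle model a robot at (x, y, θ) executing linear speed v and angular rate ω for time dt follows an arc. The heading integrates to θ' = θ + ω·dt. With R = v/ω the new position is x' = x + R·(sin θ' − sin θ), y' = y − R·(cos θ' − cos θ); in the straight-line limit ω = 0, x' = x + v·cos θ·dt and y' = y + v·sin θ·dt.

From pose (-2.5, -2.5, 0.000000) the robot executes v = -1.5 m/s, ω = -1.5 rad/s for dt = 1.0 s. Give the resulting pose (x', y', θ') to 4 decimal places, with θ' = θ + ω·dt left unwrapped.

θ' = 0.0000 + -1.5·1.0 = -1.5000
R = v/ω = -1.5/-1.5 = 1.0000
x' = -2.5 + 1.0000·(sin -1.5000 − sin 0.0000) = -3.4975
y' = -2.5 − 1.0000·(cos -1.5000 − cos 0.0000) = -1.5707

(-3.4975, -1.5707, -1.5000)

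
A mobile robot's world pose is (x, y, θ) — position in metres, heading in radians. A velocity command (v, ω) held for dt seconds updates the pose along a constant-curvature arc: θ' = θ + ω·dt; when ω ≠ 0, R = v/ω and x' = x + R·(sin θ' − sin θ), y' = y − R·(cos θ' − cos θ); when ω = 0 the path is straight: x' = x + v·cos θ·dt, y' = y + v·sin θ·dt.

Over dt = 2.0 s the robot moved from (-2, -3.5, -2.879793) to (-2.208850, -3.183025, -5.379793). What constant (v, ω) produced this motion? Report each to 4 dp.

v = 0.2500, ω = -1.2500

Δθ = -5.379793 − -2.879793 = -2.500000
ω = Δθ/dt = -2.500000/2.0 = -1.2500
R = −Δy/(cos θ' − cos θ) = -0.2000
v = R·ω = -0.2000·-1.2500 = 0.2500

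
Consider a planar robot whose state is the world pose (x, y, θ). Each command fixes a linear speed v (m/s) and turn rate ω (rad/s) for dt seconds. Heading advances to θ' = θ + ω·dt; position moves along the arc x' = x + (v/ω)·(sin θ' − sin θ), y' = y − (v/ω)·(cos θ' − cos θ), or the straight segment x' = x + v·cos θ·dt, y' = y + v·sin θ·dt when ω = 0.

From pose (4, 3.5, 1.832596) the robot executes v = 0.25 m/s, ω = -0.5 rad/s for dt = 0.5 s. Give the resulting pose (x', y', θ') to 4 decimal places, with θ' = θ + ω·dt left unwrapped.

θ' = 1.8326 + -0.5·0.5 = 1.5826
R = v/ω = 0.25/-0.5 = -0.5000
x' = 4 + -0.5000·(sin 1.5826 − sin 1.8326) = 3.9830
y' = 3.5 − -0.5000·(cos 1.5826 − cos 1.8326) = 3.6235

(3.9830, 3.6235, 1.5826)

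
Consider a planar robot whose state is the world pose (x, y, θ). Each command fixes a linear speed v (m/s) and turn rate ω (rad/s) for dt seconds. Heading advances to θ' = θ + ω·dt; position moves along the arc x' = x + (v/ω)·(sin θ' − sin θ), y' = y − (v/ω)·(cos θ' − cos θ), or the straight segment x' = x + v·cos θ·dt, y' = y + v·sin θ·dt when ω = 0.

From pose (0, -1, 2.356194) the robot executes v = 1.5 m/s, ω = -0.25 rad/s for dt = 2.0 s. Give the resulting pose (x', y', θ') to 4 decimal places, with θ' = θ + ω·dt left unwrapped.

θ' = 2.3562 + -0.25·2.0 = 1.8562
R = v/ω = 1.5/-0.25 = -6.0000
x' = 0 + -6.0000·(sin 1.8562 − sin 2.3562) = -1.5147
y' = -1 − -6.0000·(cos 1.8562 − cos 2.3562) = 1.5534

(-1.5147, 1.5534, 1.8562)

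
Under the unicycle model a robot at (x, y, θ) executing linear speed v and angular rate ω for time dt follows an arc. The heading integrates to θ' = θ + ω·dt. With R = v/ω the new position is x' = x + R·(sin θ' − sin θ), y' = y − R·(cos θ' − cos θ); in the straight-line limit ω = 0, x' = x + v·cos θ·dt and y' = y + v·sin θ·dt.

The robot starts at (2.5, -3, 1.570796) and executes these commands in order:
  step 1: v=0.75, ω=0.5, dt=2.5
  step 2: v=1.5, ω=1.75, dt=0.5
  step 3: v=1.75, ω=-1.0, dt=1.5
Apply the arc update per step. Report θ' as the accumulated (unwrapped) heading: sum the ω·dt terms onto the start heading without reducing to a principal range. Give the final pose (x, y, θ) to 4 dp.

(-1.5885, -1.1970, 2.1958)

step 1: θ'=2.8208 (R=1.5000) → pose (1.4730, -1.5765, 2.8208)
step 2: θ'=3.6958 (R=0.8571) → pose (0.7516, -1.6611, 3.6958)
step 3: θ'=2.1958 (R=-1.7500) → pose (-1.5885, -1.1970, 2.1958)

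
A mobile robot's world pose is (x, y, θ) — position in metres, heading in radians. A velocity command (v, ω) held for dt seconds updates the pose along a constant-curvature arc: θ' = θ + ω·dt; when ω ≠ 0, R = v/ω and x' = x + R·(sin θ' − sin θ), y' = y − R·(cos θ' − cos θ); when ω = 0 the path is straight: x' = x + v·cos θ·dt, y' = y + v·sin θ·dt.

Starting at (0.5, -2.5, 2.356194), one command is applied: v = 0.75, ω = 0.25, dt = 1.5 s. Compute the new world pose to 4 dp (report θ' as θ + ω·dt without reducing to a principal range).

(-0.4244, -1.8704, 2.7312)

θ' = 2.3562 + 0.25·1.5 = 2.7312
R = v/ω = 0.75/0.25 = 3.0000
x' = 0.5 + 3.0000·(sin 2.7312 − sin 2.3562) = -0.4244
y' = -2.5 − 3.0000·(cos 2.7312 − cos 2.3562) = -1.8704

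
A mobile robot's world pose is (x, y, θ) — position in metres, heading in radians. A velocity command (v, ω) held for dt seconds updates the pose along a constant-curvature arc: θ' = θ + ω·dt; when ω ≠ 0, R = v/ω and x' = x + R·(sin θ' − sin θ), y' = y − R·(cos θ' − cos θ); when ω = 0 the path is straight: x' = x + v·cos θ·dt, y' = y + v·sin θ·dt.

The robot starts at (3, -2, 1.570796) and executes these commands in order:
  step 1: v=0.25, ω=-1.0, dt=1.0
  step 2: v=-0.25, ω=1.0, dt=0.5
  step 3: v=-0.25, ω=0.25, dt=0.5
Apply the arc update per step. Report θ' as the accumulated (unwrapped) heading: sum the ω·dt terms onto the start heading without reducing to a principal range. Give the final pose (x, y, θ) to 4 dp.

step 1: θ'=0.5708 (R=-0.2500) → pose (3.1149, -1.7896, 0.5708)
step 2: θ'=1.0708 (R=-0.2500) → pose (3.0306, -1.8801, 1.0708)
step 3: θ'=1.1958 (R=-1.0000) → pose (2.9777, -1.9933, 1.1958)

(2.9777, -1.9933, 1.1958)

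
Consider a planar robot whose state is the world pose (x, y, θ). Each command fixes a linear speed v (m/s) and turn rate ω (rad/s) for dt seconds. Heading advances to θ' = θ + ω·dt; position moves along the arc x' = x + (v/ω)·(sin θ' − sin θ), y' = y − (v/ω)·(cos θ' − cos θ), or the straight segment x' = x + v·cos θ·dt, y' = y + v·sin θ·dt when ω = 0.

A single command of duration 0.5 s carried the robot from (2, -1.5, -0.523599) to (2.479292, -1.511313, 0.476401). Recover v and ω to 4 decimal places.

Δθ = 0.476401 − -0.523599 = 1.000000
ω = Δθ/dt = 1.000000/0.5 = 2.0000
R = Δx/(sin θ' − sin θ) = 0.5000
v = R·ω = 0.5000·2.0000 = 1.0000

v = 1.0000, ω = 2.0000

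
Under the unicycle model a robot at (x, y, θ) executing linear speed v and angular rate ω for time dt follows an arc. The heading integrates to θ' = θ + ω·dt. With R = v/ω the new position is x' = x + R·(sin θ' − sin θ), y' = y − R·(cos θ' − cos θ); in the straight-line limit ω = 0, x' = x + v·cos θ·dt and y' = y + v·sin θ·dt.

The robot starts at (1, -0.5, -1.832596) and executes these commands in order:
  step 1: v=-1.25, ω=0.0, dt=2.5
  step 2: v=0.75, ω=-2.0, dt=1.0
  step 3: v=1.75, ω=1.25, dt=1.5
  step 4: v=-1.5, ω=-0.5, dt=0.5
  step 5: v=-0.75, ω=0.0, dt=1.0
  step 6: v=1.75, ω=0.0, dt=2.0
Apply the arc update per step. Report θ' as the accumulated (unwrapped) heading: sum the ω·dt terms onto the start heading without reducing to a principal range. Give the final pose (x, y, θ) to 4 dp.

(-2.2501, 0.2171, -2.2076)

step 1: θ'=-1.8326 (straight) → pose (1.8088, 2.5185, -1.8326)
step 2: θ'=-3.8326 (R=-0.3750) → pose (1.2076, 2.3266, -3.8326)
step 3: θ'=-1.9576 (R=1.4000) → pose (-0.9812, 1.7759, -1.9576)
step 4: θ'=-2.2076 (R=3.0000) → pose (-0.6149, 2.4281, -2.2076)
step 5: θ'=-2.2076 (straight) → pose (-0.1689, 3.0311, -2.2076)
step 6: θ'=-2.2076 (straight) → pose (-2.2501, 0.2171, -2.2076)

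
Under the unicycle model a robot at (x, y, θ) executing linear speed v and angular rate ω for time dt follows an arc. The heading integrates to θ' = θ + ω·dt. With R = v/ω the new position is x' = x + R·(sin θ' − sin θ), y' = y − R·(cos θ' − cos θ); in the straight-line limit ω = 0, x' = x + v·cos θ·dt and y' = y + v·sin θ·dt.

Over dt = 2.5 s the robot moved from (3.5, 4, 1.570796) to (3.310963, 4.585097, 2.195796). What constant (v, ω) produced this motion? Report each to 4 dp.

Δθ = 2.195796 − 1.570796 = 0.625000
ω = Δθ/dt = 0.625000/2.5 = 0.2500
R = −Δy/(cos θ' − cos θ) = 1.0000
v = R·ω = 1.0000·0.2500 = 0.2500

v = 0.2500, ω = 0.2500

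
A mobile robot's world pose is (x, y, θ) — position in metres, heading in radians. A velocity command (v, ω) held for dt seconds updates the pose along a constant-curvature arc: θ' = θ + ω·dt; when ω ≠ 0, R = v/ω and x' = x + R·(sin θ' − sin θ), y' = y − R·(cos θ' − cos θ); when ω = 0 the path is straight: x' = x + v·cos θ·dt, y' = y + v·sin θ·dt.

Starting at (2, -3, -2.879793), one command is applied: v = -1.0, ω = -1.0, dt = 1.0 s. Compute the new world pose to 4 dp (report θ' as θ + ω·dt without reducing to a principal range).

θ' = -2.8798 + -1.0·1.0 = -3.8798
R = v/ω = -1.0/-1.0 = 1.0000
x' = 2 + 1.0000·(sin -3.8798 − sin -2.8798) = 2.9318
y' = -3 − 1.0000·(cos -3.8798 − cos -2.8798) = -3.2262

(2.9318, -3.2262, -3.8798)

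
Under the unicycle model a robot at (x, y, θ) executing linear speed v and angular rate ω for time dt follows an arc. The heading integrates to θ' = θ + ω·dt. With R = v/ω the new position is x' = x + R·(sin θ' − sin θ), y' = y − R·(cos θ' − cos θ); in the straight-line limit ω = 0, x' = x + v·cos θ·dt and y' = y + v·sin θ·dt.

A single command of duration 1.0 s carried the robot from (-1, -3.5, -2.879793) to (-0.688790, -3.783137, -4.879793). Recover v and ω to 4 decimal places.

v = -0.5000, ω = -2.0000

Δθ = -4.879793 − -2.879793 = -2.000000
ω = Δθ/dt = -2.000000/1.0 = -2.0000
R = Δx/(sin θ' − sin θ) = 0.2500
v = R·ω = 0.2500·-2.0000 = -0.5000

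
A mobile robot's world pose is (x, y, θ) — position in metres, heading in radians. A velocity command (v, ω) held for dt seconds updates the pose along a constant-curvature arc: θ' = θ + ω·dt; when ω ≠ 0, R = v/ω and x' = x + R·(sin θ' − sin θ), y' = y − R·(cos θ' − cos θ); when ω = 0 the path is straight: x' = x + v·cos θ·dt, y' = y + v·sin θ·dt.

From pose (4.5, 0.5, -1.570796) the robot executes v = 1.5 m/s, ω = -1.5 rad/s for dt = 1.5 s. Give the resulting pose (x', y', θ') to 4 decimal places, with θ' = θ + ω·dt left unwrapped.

(2.8718, -0.2781, -3.8208)

θ' = -1.5708 + -1.5·1.5 = -3.8208
R = v/ω = 1.5/-1.5 = -1.0000
x' = 4.5 + -1.0000·(sin -3.8208 − sin -1.5708) = 2.8718
y' = 0.5 − -1.0000·(cos -3.8208 − cos -1.5708) = -0.2781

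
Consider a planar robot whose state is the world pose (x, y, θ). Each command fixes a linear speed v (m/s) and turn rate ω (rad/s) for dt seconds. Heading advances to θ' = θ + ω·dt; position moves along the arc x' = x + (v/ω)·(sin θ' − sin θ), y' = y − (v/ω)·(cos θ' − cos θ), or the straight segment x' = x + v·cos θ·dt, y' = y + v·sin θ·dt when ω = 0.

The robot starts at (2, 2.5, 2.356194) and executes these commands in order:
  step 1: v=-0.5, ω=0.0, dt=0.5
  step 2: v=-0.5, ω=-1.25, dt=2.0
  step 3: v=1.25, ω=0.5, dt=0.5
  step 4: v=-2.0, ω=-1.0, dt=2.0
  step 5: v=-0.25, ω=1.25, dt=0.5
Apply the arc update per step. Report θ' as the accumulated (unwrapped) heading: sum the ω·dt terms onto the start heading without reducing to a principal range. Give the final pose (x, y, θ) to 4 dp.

step 1: θ'=2.3562 (straight) → pose (2.1768, 2.3232, 2.3562)
step 2: θ'=-0.1438 (R=0.4000) → pose (1.8366, 1.6445, -0.1438)
step 3: θ'=0.1062 (R=2.5000) → pose (2.4599, 1.6328, 0.1062)
step 4: θ'=-1.8938 (R=2.0000) → pose (0.3513, 4.2564, -1.8938)
step 5: θ'=-1.2688 (R=-0.2000) → pose (0.3526, 4.3793, -1.2688)

(0.3526, 4.3793, -1.2688)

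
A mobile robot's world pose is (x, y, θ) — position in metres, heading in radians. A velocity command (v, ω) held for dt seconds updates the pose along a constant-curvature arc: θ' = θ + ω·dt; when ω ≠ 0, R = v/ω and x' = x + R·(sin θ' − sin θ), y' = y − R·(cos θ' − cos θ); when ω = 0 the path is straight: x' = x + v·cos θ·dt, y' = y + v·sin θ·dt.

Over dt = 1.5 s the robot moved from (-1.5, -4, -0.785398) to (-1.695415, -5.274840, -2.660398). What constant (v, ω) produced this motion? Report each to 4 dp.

v = 1.0000, ω = -1.2500

Δθ = -2.660398 − -0.785398 = -1.875000
ω = Δθ/dt = -1.875000/1.5 = -1.2500
R = −Δy/(cos θ' − cos θ) = -0.8000
v = R·ω = -0.8000·-1.2500 = 1.0000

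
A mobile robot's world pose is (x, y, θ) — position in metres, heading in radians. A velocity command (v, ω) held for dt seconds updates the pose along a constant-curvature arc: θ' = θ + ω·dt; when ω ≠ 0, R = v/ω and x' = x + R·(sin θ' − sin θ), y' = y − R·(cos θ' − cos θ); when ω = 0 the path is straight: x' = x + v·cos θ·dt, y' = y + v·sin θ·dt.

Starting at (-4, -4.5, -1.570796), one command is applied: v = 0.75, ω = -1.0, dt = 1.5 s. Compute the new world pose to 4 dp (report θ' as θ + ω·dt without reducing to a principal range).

θ' = -1.5708 + -1.0·1.5 = -3.0708
R = v/ω = 0.75/-1.0 = -0.7500
x' = -4 + -0.7500·(sin -3.0708 − sin -1.5708) = -4.6969
y' = -4.5 − -0.7500·(cos -3.0708 − cos -1.5708) = -5.2481

(-4.6969, -5.2481, -3.0708)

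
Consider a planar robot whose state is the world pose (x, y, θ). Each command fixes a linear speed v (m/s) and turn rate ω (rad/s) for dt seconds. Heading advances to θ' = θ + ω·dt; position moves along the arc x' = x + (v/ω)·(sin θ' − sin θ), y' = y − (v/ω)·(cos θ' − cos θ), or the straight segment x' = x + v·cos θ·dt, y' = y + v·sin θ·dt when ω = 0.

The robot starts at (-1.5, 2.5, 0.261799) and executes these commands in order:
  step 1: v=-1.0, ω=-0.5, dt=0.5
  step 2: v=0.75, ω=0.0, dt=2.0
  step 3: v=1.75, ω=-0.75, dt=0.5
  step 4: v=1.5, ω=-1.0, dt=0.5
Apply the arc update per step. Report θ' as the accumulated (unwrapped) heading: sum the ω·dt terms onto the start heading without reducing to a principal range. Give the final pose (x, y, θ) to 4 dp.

step 1: θ'=0.0118 (R=2.0000) → pose (-1.9940, 2.4320, 0.0118)
step 2: θ'=0.0118 (straight) → pose (-0.4941, 2.4497, 0.0118)
step 3: θ'=-0.3632 (R=-2.3333) → pose (0.3623, 2.2976, -0.3632)
step 4: θ'=-0.8632 (R=-1.5000) → pose (0.9693, 1.8705, -0.8632)

(0.9693, 1.8705, -0.8632)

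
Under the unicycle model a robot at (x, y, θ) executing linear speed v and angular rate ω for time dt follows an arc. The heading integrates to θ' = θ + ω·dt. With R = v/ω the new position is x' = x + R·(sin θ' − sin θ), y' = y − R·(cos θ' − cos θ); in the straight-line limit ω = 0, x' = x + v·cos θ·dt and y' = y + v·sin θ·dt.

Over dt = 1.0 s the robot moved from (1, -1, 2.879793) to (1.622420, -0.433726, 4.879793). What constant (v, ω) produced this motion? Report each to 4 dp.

v = -1.0000, ω = 2.0000

Δθ = 4.879793 − 2.879793 = 2.000000
ω = Δθ/dt = 2.000000/1.0 = 2.0000
R = Δx/(sin θ' − sin θ) = -0.5000
v = R·ω = -0.5000·2.0000 = -1.0000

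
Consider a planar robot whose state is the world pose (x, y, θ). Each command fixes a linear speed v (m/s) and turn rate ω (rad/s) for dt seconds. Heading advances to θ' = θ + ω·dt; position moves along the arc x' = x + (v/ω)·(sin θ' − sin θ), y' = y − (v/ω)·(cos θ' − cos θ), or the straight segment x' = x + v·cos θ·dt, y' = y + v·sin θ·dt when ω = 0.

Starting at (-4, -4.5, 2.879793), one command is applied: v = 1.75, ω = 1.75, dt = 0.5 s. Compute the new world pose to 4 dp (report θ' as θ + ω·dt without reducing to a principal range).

(-4.8343, -4.6481, 3.7548)

θ' = 2.8798 + 1.75·0.5 = 3.7548
R = v/ω = 1.75/1.75 = 1.0000
x' = -4 + 1.0000·(sin 3.7548 − sin 2.8798) = -4.8343
y' = -4.5 − 1.0000·(cos 3.7548 − cos 2.8798) = -4.6481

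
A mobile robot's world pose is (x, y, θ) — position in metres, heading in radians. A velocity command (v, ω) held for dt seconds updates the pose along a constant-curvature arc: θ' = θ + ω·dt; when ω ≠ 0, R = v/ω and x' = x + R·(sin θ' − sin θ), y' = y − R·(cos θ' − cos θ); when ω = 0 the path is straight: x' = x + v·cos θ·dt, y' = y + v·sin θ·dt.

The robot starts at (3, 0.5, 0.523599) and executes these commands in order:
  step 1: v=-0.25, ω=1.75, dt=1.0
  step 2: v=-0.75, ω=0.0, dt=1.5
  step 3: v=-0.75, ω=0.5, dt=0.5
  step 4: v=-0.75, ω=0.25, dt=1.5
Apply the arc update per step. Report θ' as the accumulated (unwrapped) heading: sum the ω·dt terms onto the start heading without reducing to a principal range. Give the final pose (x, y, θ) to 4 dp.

(4.9814, -1.2942, 2.8986)

step 1: θ'=2.2736 (R=-0.1429) → pose (2.9624, 0.2839, 2.2736)
step 2: θ'=2.2736 (straight) → pose (3.6896, -0.5745, 2.2736)
step 3: θ'=2.5236 (R=-1.5000) → pose (3.9650, -0.8275, 2.5236)
step 4: θ'=2.8986 (R=-3.0000) → pose (4.9814, -1.2942, 2.8986)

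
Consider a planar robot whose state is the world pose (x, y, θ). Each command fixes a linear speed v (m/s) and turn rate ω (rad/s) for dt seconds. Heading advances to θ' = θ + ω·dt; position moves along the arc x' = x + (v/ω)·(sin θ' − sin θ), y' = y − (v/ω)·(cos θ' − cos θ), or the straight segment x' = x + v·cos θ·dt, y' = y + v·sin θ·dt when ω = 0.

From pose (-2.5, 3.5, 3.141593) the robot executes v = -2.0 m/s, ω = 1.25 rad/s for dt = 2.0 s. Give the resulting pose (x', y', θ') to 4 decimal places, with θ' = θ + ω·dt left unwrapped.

θ' = 3.1416 + 1.25·2.0 = 5.6416
R = v/ω = -2.0/1.25 = -1.6000
x' = -2.5 + -1.6000·(sin 5.6416 − sin 3.1416) = -1.5424
y' = 3.5 − -1.6000·(cos 5.6416 − cos 3.1416) = 6.3818

(-1.5424, 6.3818, 5.6416)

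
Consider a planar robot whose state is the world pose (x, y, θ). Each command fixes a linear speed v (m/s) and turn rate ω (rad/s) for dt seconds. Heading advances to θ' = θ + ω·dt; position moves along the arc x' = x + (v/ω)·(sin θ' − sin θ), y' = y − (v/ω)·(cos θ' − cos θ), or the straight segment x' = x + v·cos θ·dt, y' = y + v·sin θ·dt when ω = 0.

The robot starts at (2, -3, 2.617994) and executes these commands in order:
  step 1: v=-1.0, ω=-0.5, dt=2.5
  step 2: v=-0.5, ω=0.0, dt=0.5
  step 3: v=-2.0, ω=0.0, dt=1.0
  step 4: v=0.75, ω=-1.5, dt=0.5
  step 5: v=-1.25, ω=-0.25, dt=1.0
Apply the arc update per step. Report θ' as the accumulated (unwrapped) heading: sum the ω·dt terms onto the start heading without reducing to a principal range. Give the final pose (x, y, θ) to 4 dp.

(1.6076, -7.6220, 0.3680)

step 1: θ'=1.3680 (R=2.0000) → pose (2.9590, -5.1349, 1.3680)
step 2: θ'=1.3680 (straight) → pose (2.9087, -5.3798, 1.3680)
step 3: θ'=1.3680 (straight) → pose (2.5058, -7.3388, 1.3680)
step 4: θ'=0.6180 (R=-0.5000) → pose (2.7059, -7.0320, 0.6180)
step 5: θ'=0.3680 (R=5.0000) → pose (1.6076, -7.6220, 0.3680)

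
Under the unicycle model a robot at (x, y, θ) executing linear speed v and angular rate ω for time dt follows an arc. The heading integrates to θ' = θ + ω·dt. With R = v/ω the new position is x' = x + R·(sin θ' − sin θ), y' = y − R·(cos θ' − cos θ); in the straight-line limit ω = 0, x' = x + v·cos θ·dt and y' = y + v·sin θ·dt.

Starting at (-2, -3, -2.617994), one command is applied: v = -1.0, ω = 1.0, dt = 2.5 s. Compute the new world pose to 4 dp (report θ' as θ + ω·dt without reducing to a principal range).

(-2.3823, -1.1409, -0.1180)

θ' = -2.6180 + 1.0·2.5 = -0.1180
R = v/ω = -1.0/1.0 = -1.0000
x' = -2 + -1.0000·(sin -0.1180 − sin -2.6180) = -2.3823
y' = -3 − -1.0000·(cos -0.1180 − cos -2.6180) = -1.1409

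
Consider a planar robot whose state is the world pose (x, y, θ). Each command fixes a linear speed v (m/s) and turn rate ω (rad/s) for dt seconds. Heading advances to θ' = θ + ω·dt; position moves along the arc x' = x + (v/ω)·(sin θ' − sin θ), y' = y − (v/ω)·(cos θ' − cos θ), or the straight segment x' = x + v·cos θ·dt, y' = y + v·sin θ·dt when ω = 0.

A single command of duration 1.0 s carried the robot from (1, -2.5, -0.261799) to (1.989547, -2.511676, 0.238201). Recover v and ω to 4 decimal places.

Δθ = 0.238201 − -0.261799 = 0.500000
ω = Δθ/dt = 0.500000/1.0 = 0.5000
R = Δx/(sin θ' − sin θ) = 2.0000
v = R·ω = 2.0000·0.5000 = 1.0000

v = 1.0000, ω = 0.5000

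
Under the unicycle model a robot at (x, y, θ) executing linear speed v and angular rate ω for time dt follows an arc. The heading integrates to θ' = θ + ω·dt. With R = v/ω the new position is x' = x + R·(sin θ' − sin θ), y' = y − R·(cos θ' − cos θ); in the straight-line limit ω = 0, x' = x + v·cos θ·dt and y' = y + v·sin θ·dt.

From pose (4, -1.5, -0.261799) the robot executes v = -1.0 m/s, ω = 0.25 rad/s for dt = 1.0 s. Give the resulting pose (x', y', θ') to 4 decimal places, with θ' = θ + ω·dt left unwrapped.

(3.0119, -1.3640, -0.0118)

θ' = -0.2618 + 0.25·1.0 = -0.0118
R = v/ω = -1.0/0.25 = -4.0000
x' = 4 + -4.0000·(sin -0.0118 − sin -0.2618) = 3.0119
y' = -1.5 − -4.0000·(cos -0.0118 − cos -0.2618) = -1.3640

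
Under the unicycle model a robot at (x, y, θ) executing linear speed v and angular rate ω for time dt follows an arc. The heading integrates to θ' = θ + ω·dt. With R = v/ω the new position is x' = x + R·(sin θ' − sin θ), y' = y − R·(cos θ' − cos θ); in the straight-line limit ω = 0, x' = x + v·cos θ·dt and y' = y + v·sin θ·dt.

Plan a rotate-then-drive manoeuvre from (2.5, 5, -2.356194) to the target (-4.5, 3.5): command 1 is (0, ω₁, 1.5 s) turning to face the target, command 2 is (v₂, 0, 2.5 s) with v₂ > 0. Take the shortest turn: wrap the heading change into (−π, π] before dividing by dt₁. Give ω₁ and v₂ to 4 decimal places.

ω₁ = -0.3829, v₂ = 2.8636

heading to target = atan2(3.5−5, -4.5−2.5) = -2.9305
Δθ = wrap(-2.9305 − -2.3562) = -0.5743; ω₁ = Δθ/dt₁ = -0.3829
distance = √((-4.5−2.5)² + (3.5−5)²) = 7.1589; v₂ = distance/dt₂ = 2.8636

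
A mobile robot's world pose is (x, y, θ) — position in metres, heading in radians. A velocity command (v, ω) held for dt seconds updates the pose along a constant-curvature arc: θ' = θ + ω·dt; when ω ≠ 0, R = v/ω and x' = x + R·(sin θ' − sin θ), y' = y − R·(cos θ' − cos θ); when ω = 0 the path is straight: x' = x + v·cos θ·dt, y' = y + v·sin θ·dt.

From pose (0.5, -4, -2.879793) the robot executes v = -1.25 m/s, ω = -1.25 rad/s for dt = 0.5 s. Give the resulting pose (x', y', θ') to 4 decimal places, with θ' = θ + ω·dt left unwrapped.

(1.1141, -4.0312, -3.5048)

θ' = -2.8798 + -1.25·0.5 = -3.5048
R = v/ω = -1.25/-1.25 = 1.0000
x' = 0.5 + 1.0000·(sin -3.5048 − sin -2.8798) = 1.1141
y' = -4 − 1.0000·(cos -3.5048 − cos -2.8798) = -4.0312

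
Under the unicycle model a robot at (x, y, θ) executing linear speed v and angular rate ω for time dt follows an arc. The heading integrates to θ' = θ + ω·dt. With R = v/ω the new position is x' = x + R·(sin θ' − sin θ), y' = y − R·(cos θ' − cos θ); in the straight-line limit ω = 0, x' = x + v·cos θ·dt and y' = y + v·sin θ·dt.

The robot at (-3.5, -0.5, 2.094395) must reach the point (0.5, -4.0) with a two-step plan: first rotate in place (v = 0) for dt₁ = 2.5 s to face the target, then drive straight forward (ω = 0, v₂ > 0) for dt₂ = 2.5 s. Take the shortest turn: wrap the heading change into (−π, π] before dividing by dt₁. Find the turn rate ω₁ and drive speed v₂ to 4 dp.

heading to target = atan2(-4−-0.5, 0.5−-3.5) = -0.7188
Δθ = wrap(-0.7188 − 2.0944) = -2.8132; ω₁ = Δθ/dt₁ = -1.1253
distance = √((0.5−-3.5)² + (-4−-0.5)²) = 5.3151; v₂ = distance/dt₂ = 2.1260

ω₁ = -1.1253, v₂ = 2.1260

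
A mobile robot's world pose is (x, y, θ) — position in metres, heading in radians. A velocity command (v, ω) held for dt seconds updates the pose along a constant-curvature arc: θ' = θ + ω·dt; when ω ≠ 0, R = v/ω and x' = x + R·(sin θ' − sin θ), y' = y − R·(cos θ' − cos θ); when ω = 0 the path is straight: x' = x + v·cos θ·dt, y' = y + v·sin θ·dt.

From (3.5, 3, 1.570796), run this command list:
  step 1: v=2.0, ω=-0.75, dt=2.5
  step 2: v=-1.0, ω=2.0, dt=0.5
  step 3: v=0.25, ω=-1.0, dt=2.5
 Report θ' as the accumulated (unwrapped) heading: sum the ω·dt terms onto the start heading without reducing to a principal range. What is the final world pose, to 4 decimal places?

step 1: θ'=-0.3042 (R=-2.6667) → pose (6.9654, 5.5442, -0.3042)
step 2: θ'=0.6958 (R=-0.5000) → pose (6.4952, 5.4510, 0.6958)
step 3: θ'=-1.8042 (R=-0.2500) → pose (6.8986, 5.2012, -1.8042)

(6.8986, 5.2012, -1.8042)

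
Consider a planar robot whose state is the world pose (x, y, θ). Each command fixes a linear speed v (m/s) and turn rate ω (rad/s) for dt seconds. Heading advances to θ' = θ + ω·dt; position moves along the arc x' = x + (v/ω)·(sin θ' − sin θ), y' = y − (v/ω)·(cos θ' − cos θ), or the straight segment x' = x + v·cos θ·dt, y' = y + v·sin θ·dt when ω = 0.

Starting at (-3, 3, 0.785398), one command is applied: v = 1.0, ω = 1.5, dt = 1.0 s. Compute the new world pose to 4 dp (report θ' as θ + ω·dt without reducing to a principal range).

(-2.9678, 3.9083, 2.2854)

θ' = 0.7854 + 1.5·1.0 = 2.2854
R = v/ω = 1.0/1.5 = 0.6667
x' = -3 + 0.6667·(sin 2.2854 − sin 0.7854) = -2.9678
y' = 3 − 0.6667·(cos 2.2854 − cos 0.7854) = 3.9083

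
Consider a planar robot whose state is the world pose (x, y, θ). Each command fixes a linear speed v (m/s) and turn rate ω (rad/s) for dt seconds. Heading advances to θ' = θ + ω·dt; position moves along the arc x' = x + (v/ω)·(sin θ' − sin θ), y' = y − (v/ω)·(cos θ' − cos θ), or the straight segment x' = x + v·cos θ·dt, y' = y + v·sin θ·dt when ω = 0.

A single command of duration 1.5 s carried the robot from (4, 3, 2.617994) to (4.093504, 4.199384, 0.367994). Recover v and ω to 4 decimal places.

Δθ = 0.367994 − 2.617994 = -2.250000
ω = Δθ/dt = -2.250000/1.5 = -1.5000
R = −Δy/(cos θ' − cos θ) = -0.6667
v = R·ω = -0.6667·-1.5000 = 1.0000

v = 1.0000, ω = -1.5000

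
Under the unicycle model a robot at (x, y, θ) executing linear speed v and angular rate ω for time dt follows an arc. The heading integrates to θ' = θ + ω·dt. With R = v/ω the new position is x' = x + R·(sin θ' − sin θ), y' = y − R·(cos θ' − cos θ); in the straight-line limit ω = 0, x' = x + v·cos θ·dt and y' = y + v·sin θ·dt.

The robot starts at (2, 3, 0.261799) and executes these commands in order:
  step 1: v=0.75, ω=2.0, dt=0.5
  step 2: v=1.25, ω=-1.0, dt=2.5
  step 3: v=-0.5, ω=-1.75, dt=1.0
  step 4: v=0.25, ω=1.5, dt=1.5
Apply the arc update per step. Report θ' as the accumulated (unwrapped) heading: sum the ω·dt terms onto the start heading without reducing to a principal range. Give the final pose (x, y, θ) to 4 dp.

(4.7722, 3.3638, -0.7382)

step 1: θ'=1.2618 (R=0.3750) → pose (2.2602, 3.2482, 1.2618)
step 2: θ'=-1.2382 (R=-1.2500) → pose (4.6325, 3.2762, -1.2382)
step 3: θ'=-2.9882 (R=0.2857) → pose (4.8589, 3.6518, -2.9882)
step 4: θ'=-0.7382 (R=0.1667) → pose (4.7722, 3.3638, -0.7382)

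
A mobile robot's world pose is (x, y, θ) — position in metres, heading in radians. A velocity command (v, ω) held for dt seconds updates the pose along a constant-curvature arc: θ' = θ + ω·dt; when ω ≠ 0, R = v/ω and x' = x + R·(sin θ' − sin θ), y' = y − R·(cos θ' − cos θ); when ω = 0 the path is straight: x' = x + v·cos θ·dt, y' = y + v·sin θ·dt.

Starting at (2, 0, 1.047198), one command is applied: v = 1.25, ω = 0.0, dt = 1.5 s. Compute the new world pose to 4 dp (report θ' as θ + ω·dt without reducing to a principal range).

θ' = 1.0472 + 0.0·1.5 = 1.0472
ω = 0 → straight: x' = 2 + 1.25·cos(1.0472)·1.5 = 2.9375
y' = 0 + 1.25·sin(1.0472)·1.5 = 1.6238

(2.9375, 1.6238, 1.0472)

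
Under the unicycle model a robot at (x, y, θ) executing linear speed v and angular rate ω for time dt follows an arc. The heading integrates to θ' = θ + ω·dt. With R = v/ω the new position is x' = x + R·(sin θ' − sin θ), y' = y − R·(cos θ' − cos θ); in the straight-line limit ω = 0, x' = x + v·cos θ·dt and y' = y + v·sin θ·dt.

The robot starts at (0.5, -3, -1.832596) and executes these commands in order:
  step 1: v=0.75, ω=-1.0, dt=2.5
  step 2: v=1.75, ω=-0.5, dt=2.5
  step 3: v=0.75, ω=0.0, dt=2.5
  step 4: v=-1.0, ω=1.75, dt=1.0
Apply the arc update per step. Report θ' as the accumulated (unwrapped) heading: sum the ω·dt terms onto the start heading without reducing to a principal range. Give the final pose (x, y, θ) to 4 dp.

(1.5108, 1.2208, -3.8326)

step 1: θ'=-4.3326 (R=-0.7500) → pose (-0.9210, -3.0839, -4.3326)
step 2: θ'=-5.5826 (R=-3.5000) → pose (0.0733, 0.8892, -5.5826)
step 3: θ'=-5.5826 (straight) → pose (1.5066, 2.0980, -5.5826)
step 4: θ'=-3.8326 (R=-0.5714) → pose (1.5108, 1.2208, -3.8326)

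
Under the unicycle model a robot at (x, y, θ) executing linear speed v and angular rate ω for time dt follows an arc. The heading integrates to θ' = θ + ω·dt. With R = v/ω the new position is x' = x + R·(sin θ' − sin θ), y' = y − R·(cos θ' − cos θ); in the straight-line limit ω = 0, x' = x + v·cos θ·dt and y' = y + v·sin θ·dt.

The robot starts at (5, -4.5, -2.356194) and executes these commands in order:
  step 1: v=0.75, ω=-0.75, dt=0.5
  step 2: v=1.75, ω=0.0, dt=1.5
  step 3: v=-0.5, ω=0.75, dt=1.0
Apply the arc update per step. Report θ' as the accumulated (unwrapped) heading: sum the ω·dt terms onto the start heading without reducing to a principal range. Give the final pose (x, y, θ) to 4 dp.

(2.6302, -5.4118, -1.9812)

step 1: θ'=-2.7312 (R=-1.0000) → pose (4.6919, -4.7099, -2.7312)
step 2: θ'=-2.7312 (straight) → pose (2.2848, -5.7572, -2.7312)
step 3: θ'=-1.9812 (R=-0.6667) → pose (2.6302, -5.4118, -1.9812)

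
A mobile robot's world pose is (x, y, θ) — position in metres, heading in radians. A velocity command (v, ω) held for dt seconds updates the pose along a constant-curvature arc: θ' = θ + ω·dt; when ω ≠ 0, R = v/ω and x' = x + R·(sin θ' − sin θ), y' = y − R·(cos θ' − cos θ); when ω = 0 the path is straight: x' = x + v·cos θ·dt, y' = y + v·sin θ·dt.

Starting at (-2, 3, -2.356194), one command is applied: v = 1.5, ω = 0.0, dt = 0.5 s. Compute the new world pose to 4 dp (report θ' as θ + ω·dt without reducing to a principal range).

(-2.5303, 2.4697, -2.3562)

θ' = -2.3562 + 0.0·0.5 = -2.3562
ω = 0 → straight: x' = -2 + 1.5·cos(-2.3562)·0.5 = -2.5303
y' = 3 + 1.5·sin(-2.3562)·0.5 = 2.4697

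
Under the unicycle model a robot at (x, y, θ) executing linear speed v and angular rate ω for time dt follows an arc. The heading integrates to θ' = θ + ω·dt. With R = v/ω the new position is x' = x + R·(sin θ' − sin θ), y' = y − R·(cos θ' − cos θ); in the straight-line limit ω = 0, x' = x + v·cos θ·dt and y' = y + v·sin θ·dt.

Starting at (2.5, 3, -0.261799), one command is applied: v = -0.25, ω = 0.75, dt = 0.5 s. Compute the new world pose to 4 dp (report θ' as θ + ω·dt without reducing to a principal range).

θ' = -0.2618 + 0.75·0.5 = 0.1132
R = v/ω = -0.25/0.75 = -0.3333
x' = 2.5 + -0.3333·(sin 0.1132 − sin -0.2618) = 2.3761
y' = 3 − -0.3333·(cos 0.1132 − cos -0.2618) = 3.0092

(2.3761, 3.0092, 0.1132)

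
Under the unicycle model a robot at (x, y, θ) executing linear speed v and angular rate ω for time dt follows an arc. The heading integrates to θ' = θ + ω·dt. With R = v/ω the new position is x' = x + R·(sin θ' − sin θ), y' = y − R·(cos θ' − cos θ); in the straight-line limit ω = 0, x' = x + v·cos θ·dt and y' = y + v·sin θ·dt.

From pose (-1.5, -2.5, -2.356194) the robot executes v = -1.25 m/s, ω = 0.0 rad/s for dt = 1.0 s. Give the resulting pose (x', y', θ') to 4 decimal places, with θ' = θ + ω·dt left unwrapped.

(-0.6161, -1.6161, -2.3562)

θ' = -2.3562 + 0.0·1.0 = -2.3562
ω = 0 → straight: x' = -1.5 + -1.25·cos(-2.3562)·1.0 = -0.6161
y' = -2.5 + -1.25·sin(-2.3562)·1.0 = -1.6161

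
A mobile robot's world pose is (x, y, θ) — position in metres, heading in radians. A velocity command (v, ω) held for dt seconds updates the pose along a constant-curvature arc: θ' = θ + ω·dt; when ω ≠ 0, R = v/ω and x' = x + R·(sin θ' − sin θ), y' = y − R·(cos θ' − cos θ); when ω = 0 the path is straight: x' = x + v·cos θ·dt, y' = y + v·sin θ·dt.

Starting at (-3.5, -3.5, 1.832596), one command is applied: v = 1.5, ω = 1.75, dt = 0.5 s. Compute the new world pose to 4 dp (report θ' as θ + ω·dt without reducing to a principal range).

(-3.9675, -2.9442, 2.7076)

θ' = 1.8326 + 1.75·0.5 = 2.7076
R = v/ω = 1.5/1.75 = 0.8571
x' = -3.5 + 0.8571·(sin 2.7076 − sin 1.8326) = -3.9675
y' = -3.5 − 0.8571·(cos 2.7076 − cos 1.8326) = -2.9442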